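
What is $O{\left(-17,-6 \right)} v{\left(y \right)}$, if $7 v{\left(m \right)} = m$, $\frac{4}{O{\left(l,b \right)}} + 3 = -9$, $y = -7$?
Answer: $\frac{1}{3} \approx 0.33333$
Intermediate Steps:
$O{\left(l,b \right)} = - \frac{1}{3}$ ($O{\left(l,b \right)} = \frac{4}{-3 - 9} = \frac{4}{-12} = 4 \left(- \frac{1}{12}\right) = - \frac{1}{3}$)
$v{\left(m \right)} = \frac{m}{7}$
$O{\left(-17,-6 \right)} v{\left(y \right)} = - \frac{\frac{1}{7} \left(-7\right)}{3} = \left(- \frac{1}{3}\right) \left(-1\right) = \frac{1}{3}$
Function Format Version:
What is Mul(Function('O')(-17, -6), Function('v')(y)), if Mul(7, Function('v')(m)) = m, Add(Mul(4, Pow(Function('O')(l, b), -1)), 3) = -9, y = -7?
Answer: Rational(1, 3) ≈ 0.33333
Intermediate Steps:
Function('O')(l, b) = Rational(-1, 3) (Function('O')(l, b) = Mul(4, Pow(Add(-3, -9), -1)) = Mul(4, Pow(-12, -1)) = Mul(4, Rational(-1, 12)) = Rational(-1, 3))
Function('v')(m) = Mul(Rational(1, 7), m)
Mul(Function('O')(-17, -6), Function('v')(y)) = Mul(Rational(-1, 3), Mul(Rational(1, 7), -7)) = Mul(Rational(-1, 3), -1) = Rational(1, 3)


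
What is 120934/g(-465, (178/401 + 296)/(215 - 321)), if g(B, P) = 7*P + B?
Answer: -1285105151/5149352 ≈ -249.57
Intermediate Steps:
g(B, P) = B + 7*P
120934/g(-465, (178/401 + 296)/(215 - 321)) = 120934/(-465 + 7*((178/401 + 296)/(215 - 321))) = 120934/(-465 + 7*((178*(1/401) + 296)/(-106))) = 120934/(-465 + 7*((178/401 + 296)*(-1/106))) = 120934/(-465 + 7*((118874/401)*(-1/106))) = 120934/(-465 + 7*(-59437/21253)) = 120934/(-465 - 416059/21253) = 120934/(-10298704/21253) = 120934*(-21253/10298704) = -1285105151/5149352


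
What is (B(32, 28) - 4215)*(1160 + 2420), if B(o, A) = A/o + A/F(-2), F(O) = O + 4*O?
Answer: -30193183/2 ≈ -1.5097e+7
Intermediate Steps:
F(O) = 5*O
B(o, A) = -A/10 + A/o (B(o, A) = A/o + A/((5*(-2))) = A/o + A/(-10) = A/o + A*(-⅒) = A/o - A/10 = -A/10 + A/o)
(B(32, 28) - 4215)*(1160 + 2420) = ((-⅒*28 + 28/32) - 4215)*(1160 + 2420) = ((-14/5 + 28*(1/32)) - 4215)*3580 = ((-14/5 + 7/8) - 4215)*3580 = (-77/40 - 4215)*3580 = -168677/40*3580 = -30193183/2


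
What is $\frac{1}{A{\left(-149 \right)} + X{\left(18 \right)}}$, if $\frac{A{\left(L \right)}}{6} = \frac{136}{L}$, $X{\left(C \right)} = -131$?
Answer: $- \frac{149}{20335} \approx -0.0073273$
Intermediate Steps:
$A{\left(L \right)} = \frac{816}{L}$ ($A{\left(L \right)} = 6 \frac{136}{L} = \frac{816}{L}$)
$\frac{1}{A{\left(-149 \right)} + X{\left(18 \right)}} = \frac{1}{\frac{816}{-149} - 131} = \frac{1}{816 \left(- \frac{1}{149}\right) - 131} = \frac{1}{- \frac{816}{149} - 131} = \frac{1}{- \frac{20335}{149}} = - \frac{149}{20335}$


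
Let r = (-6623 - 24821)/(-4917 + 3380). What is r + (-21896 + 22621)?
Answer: 1145769/1537 ≈ 745.46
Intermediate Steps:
r = 31444/1537 (r = -31444/(-1537) = -31444*(-1/1537) = 31444/1537 ≈ 20.458)
r + (-21896 + 22621) = 31444/1537 + (-21896 + 22621) = 31444/1537 + 725 = 1145769/1537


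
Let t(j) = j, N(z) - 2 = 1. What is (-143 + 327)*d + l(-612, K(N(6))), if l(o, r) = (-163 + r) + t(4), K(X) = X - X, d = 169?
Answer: 30937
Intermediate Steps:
N(z) = 3 (N(z) = 2 + 1 = 3)
K(X) = 0
l(o, r) = -159 + r (l(o, r) = (-163 + r) + 4 = -159 + r)
(-143 + 327)*d + l(-612, K(N(6))) = (-143 + 327)*169 + (-159 + 0) = 184*169 - 159 = 31096 - 159 = 30937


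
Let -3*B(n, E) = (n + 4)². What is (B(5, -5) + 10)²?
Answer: 289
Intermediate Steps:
B(n, E) = -(4 + n)²/3 (B(n, E) = -(n + 4)²/3 = -(4 + n)²/3)
(B(5, -5) + 10)² = (-(4 + 5)²/3 + 10)² = (-⅓*9² + 10)² = (-⅓*81 + 10)² = (-27 + 10)² = (-17)² = 289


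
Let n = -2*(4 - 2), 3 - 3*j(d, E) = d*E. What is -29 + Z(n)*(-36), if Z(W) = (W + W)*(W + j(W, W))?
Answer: -2429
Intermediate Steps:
j(d, E) = 1 - E*d/3 (j(d, E) = 1 - d*E/3 = 1 - E*d/3)
n = -4 (n = -2*2 = -4)
Z(W) = 2*W*(1 + W - W²/3) (Z(W) = (W + W)*(W + (1 - W*W/3)) = (2*W)*(W + (1 - W²/3)) = (2*W)*(1 + W - W²/3) = 2*W*(1 + W - W²/3))
-29 + Z(n)*(-36) = -29 + ((⅔)*(-4)*(3 - 1*(-4)² + 3*(-4)))*(-36) = -29 + ((⅔)*(-4)*(3 - 1*16 - 12))*(-36) = -29 + ((⅔)*(-4)*(3 - 16 - 12))*(-36) = -29 + ((⅔)*(-4)*(-25))*(-36) = -29 + (200/3)*(-36) = -29 - 2400 = -2429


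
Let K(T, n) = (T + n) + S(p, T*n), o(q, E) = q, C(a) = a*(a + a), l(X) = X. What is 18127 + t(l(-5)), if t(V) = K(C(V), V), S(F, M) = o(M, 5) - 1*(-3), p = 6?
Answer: 17925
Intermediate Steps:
C(a) = 2*a**2 (C(a) = a*(2*a) = 2*a**2)
S(F, M) = 3 + M (S(F, M) = M - 1*(-3) = M + 3 = 3 + M)
K(T, n) = 3 + T + n + T*n (K(T, n) = (T + n) + (3 + T*n) = 3 + T + n + T*n)
t(V) = 3 + V + 2*V**2 + 2*V**3 (t(V) = 3 + 2*V**2 + V + (2*V**2)*V = 3 + 2*V**2 + V + 2*V**3 = 3 + V + 2*V**2 + 2*V**3)
18127 + t(l(-5)) = 18127 + (3 - 5 + 2*(-5)**2 + 2*(-5)**3) = 18127 + (3 - 5 + 2*25 + 2*(-125)) = 18127 + (3 - 5 + 50 - 250) = 18127 - 202 = 17925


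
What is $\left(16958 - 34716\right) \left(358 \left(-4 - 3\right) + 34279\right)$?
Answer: $-564224934$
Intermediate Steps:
$\left(16958 - 34716\right) \left(358 \left(-4 - 3\right) + 34279\right) = - 17758 \left(358 \left(-4 - 3\right) + 34279\right) = - 17758 \left(358 \left(-7\right) + 34279\right) = - 17758 \left(-2506 + 34279\right) = \left(-17758\right) 31773 = -564224934$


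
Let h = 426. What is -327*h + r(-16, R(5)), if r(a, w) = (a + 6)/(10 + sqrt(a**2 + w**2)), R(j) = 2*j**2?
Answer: -92496503/664 - 5*sqrt(689)/664 ≈ -1.3930e+5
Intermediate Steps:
r(a, w) = (6 + a)/(10 + sqrt(a**2 + w**2))
-327*h + r(-16, R(5)) = -327*426 + (6 - 16)/(10 + sqrt((-16)**2 + (2*5**2)**2)) = -139302 - 10/(10 + sqrt(256 + (2*25)**2)) = -139302 - 10/(10 + sqrt(256 + 50**2)) = -139302 - 10/(10 + sqrt(256 + 2500)) = -139302 - 10/(10 + sqrt(2756)) = -139302 - 10/(10 + 2*sqrt(689))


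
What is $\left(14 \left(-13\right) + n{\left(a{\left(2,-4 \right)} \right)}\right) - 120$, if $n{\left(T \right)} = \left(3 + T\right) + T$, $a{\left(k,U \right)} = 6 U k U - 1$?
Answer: $83$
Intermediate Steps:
$a{\left(k,U \right)} = -1 + 6 k U^{2}$ ($a{\left(k,U \right)} = 6 U k U - 1 = 6 k U^{2} - 1 = -1 + 6 k U^{2}$)
$n{\left(T \right)} = 3 + 2 T$
$\left(14 \left(-13\right) + n{\left(a{\left(2,-4 \right)} \right)}\right) - 120 = \left(14 \left(-13\right) + \left(3 + 2 \left(-1 + 6 \cdot 2 \left(-4\right)^{2}\right)\right)\right) - 120 = \left(-182 + \left(3 + 2 \left(-1 + 6 \cdot 2 \cdot 16\right)\right)\right) - 120 = \left(-182 + \left(3 + 2 \left(-1 + 192\right)\right)\right) - 120 = \left(-182 + \left(3 + 2 \cdot 191\right)\right) - 120 = \left(-182 + \left(3 + 382\right)\right) - 120 = \left(-182 + 385\right) - 120 = 203 - 120 = 83$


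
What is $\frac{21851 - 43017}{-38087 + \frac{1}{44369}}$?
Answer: $\frac{469557127}{844941051} \approx 0.55573$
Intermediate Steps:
$\frac{21851 - 43017}{-38087 + \frac{1}{44369}} = - \frac{21166}{-38087 + \frac{1}{44369}} = - \frac{21166}{- \frac{1689882102}{44369}} = \left(-21166\right) \left(- \frac{44369}{1689882102}\right) = \frac{469557127}{844941051}$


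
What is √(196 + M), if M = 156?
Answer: 4*√22 ≈ 18.762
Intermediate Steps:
√(196 + M) = √(196 + 156) = √352 = 4*√22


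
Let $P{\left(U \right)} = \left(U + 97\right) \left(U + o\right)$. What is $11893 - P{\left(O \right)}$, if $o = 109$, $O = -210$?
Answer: $480$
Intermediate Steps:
$P{\left(U \right)} = \left(97 + U\right) \left(109 + U\right)$ ($P{\left(U \right)} = \left(U + 97\right) \left(U + 109\right) = \left(97 + U\right) \left(109 + U\right)$)
$11893 - P{\left(O \right)} = 11893 - \left(10573 + \left(-210\right)^{2} + 206 \left(-210\right)\right) = 11893 - \left(10573 + 44100 - 43260\right) = 11893 - 11413 = 480$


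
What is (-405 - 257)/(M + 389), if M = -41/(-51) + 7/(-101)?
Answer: -3409962/2007523 ≈ -1.6986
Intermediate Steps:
M = 3784/5151 (M = -41*(-1/51) + 7*(-1/101) = 41/51 - 7/101 = 3784/5151 ≈ 0.73461)
(-405 - 257)/(M + 389) = (-405 - 257)/(3784/5151 + 389) = -662/(2007523/5151) = (5151/2007523)*(-662) = -3409962/2007523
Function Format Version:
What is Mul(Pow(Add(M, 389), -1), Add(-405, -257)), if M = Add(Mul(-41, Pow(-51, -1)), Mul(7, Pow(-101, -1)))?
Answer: Rational(-3409962, 2007523) ≈ -1.6986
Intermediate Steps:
M = Rational(3784, 5151) (M = Add(Mul(-41, Rational(-1, 51)), Mul(7, Rational(-1, 101))) = Add(Rational(41, 51), Rational(-7, 101)) = Rational(3784, 5151) ≈ 0.73461)
Mul(Pow(Add(M, 389), -1), Add(-405, -257)) = Mul(Pow(Add(Rational(3784, 5151), 389), -1), Add(-405, -257)) = Mul(Pow(Rational(2007523, 5151), -1), -662) = Mul(Rational(5151, 2007523), -662) = Rational(-3409962, 2007523)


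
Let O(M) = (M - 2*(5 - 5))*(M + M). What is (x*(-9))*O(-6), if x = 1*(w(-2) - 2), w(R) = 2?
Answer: 0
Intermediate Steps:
x = 0 (x = 1*(2 - 2) = 1*0 = 0)
O(M) = 2*M² (O(M) = (M - 2*0)*(2*M) = (M + 0)*(2*M) = M*(2*M) = 2*M²)
(x*(-9))*O(-6) = (0*(-9))*(2*(-6)²) = 0*(2*36) = 0*72 = 0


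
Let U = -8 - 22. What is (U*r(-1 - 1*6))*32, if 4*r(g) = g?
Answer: 1680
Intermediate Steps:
U = -30
r(g) = g/4
(U*r(-1 - 1*6))*32 = -15*(-1 - 1*6)/2*32 = -15*(-1 - 6)/2*32 = -15*(-7)/2*32 = -30*(-7/4)*32 = (105/2)*32 = 1680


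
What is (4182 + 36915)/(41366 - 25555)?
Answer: 41097/15811 ≈ 2.5993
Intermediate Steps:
(4182 + 36915)/(41366 - 25555) = 41097/15811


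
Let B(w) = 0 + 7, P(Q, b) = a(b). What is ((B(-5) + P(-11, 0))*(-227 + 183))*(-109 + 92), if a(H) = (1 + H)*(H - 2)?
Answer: 3740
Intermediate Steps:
a(H) = (1 + H)*(-2 + H)
P(Q, b) = -2 + b² - b
B(w) = 7
((B(-5) + P(-11, 0))*(-227 + 183))*(-109 + 92) = ((7 + (-2 + 0² - 1*0))*(-227 + 183))*(-109 + 92) = ((7 + (-2 + 0 + 0))*(-44))*(-17) = ((7 - 2)*(-44))*(-17) = (5*(-44))*(-17) = -220*(-17) = 3740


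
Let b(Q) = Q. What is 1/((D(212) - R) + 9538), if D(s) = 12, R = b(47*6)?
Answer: 1/9268 ≈ 0.00010790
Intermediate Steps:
R = 282 (R = 47*6 = 282)
1/((D(212) - R) + 9538) = 1/((12 - 1*282) + 9538) = 1/((12 - 282) + 9538) = 1/(-270 + 9538) = 1/9268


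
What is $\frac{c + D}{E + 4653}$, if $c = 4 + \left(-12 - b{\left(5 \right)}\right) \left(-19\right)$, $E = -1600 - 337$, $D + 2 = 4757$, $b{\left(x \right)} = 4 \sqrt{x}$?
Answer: $\frac{4987}{2716} + \frac{19 \sqrt{5}}{679} \approx 1.8987$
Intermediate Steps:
$D = 4755$ ($D = -2 + 4757 = 4755$)
$E = -1937$
$c = 232 + 76 \sqrt{5}$ ($c = 4 + \left(-12 - 4 \sqrt{5}\right) \left(-19\right) = 4 + \left(228 + 76 \sqrt{5}\right) = 232 + 76 \sqrt{5} \approx 401.94$)
$\frac{c + D}{E + 4653} = \frac{\left(232 + 76 \sqrt{5}\right) + 4755}{-1937 + 4653} = \frac{4987 + 76 \sqrt{5}}{2716} = \left(4987 + 76 \sqrt{5}\right) \frac{1}{2716} = \frac{4987}{2716} + \frac{19 \sqrt{5}}{679}$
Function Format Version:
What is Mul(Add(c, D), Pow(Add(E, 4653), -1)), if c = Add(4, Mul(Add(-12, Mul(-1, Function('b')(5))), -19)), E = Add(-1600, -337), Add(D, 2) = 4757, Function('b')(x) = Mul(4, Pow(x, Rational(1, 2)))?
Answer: Add(Rational(4987, 2716), Mul(Rational(19, 679), Pow(5, Rational(1, 2)))) ≈ 1.8987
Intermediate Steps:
D = 4755 (D = Add(-2, 4757) = 4755)
E = -1937
c = Add(232, Mul(76, Pow(5, Rational(1, 2)))) (c = Add(4, Mul(Add(-12, Mul(-1, Mul(4, Pow(5, Rational(1, 2))))), -19)) = Add(4, Mul(Add(-12, Mul(-4, Pow(5, Rational(1, 2)))), -19)) = Add(4, Add(228, Mul(76, Pow(5, Rational(1, 2))))) = Add(232, Mul(76, Pow(5, Rational(1, 2)))) ≈ 401.94)
Mul(Add(c, D), Pow(Add(E, 4653), -1)) = Mul(Add(Add(232, Mul(76, Pow(5, Rational(1, 2)))), 4755), Pow(Add(-1937, 4653), -1)) = Mul(Add(4987, Mul(76, Pow(5, Rational(1, 2)))), Pow(2716, -1)) = Mul(Add(4987, Mul(76, Pow(5, Rational(1, 2)))), Rational(1, 2716)) = Add(Rational(4987, 2716), Mul(Rational(19, 679), Pow(5, Rational(1, 2))))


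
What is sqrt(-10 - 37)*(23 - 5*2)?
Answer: 13*I*sqrt(47) ≈ 89.124*I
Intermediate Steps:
sqrt(-10 - 37)*(23 - 5*2) = sqrt(-47)*(23 - 10) = (I*sqrt(47))*13 = 13*I*sqrt(47)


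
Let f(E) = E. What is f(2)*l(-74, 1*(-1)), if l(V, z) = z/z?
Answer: 2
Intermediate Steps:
l(V, z) = 1
f(2)*l(-74, 1*(-1)) = 2*1 = 2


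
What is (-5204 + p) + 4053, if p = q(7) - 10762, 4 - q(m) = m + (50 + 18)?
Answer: -11984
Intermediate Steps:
q(m) = -64 - m (q(m) = 4 - (m + (50 + 18)) = 4 - (m + 68) = 4 - (68 + m) = 4 + (-68 - m) = -64 - m)
p = -10833 (p = (-64 - 1*7) - 10762 = (-64 - 7) - 10762 = -71 - 10762 = -10833)
(-5204 + p) + 4053 = (-5204 - 10833) + 4053 = -16037 + 4053 = -11984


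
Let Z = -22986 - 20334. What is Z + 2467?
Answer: -40853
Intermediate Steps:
Z = -43320
Z + 2467 = -43320 + 2467 = -40853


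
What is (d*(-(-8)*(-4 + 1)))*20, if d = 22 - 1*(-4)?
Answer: -12480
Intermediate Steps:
d = 26 (d = 22 + 4 = 26)
(d*(-(-8)*(-4 + 1)))*20 = (26*(-(-8)*(-4 + 1)))*20 = (26*(-(-8)*(-3)))*20 = (26*(-4*6))*20 = (26*(-24))*20 = -624*20 = -12480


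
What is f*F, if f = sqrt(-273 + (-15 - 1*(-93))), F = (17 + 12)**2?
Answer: 841*I*sqrt(195) ≈ 11744.0*I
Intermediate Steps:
F = 841 (F = 29**2 = 841)
f = I*sqrt(195) (f = sqrt(-273 + (-15 + 93)) = sqrt(-273 + 78) = sqrt(-195) = I*sqrt(195) ≈ 13.964*I)
f*F = (I*sqrt(195))*841 = 841*I*sqrt(195)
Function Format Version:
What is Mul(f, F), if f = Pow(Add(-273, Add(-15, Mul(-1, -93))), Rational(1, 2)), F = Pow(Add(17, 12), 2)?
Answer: Mul(841, I, Pow(195, Rational(1, 2))) ≈ Mul(11744., I)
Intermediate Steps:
F = 841 (F = Pow(29, 2) = 841)
f = Mul(I, Pow(195, Rational(1, 2))) (f = Pow(Add(-273, Add(-15, 93)), Rational(1, 2)) = Pow(Add(-273, 78), Rational(1, 2)) = Pow(-195, Rational(1, 2)) = Mul(I, Pow(195, Rational(1, 2))) ≈ Mul(13.964, I))
Mul(f, F) = Mul(Mul(I, Pow(195, Rational(1, 2))), 841) = Mul(841, I, Pow(195, Rational(1, 2)))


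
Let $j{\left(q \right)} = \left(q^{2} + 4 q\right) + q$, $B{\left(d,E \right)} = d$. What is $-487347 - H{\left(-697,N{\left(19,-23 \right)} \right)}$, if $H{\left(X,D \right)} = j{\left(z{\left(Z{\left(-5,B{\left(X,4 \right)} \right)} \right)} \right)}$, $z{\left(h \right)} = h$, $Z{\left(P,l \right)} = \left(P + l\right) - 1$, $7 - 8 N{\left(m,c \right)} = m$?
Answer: $-978041$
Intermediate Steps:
$N{\left(m,c \right)} = \frac{7}{8} - \frac{m}{8}$
$Z{\left(P,l \right)} = -1 + P + l$
$j{\left(q \right)} = q^{2} + 5 q$
$H{\left(X,D \right)} = \left(-1 + X\right) \left(-6 + X\right)$ ($H{\left(X,D \right)} = \left(-1 - 5 + X\right) \left(5 - \left(6 - X\right)\right) = \left(-6 + X\right) \left(5 + \left(-6 + X\right)\right) = \left(-6 + X\right) \left(-1 + X\right) = \left(-1 + X\right) \left(-6 + X\right)$)
$-487347 - H{\left(-697,N{\left(19,-23 \right)} \right)} = -487347 - \left(-1 - 697\right) \left(-6 - 697\right) = -487347 - \left(-698\right) \left(-703\right) = -487347 - 490694 = -978041$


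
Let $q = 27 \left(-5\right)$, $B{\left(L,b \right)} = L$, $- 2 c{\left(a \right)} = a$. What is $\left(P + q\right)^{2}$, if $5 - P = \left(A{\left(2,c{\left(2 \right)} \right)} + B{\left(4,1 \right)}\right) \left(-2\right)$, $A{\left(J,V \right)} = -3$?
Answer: $16384$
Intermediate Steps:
$c{\left(a \right)} = - \frac{a}{2}$
$q = -135$
$P = 7$ ($P = 5 - \left(-3 + 4\right) \left(-2\right) = 5 - 1 \left(-2\right) = 5 - -2 = 5 + 2 = 7$)
$\left(P + q\right)^{2} = \left(7 - 135\right)^{2} = \left(-128\right)^{2} = 16384$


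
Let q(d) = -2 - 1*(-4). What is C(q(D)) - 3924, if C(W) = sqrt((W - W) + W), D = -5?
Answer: -3924 + sqrt(2) ≈ -3922.6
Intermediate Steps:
q(d) = 2 (q(d) = -2 + 4 = 2)
C(W) = sqrt(W) (C(W) = sqrt(0 + W) = sqrt(W))
C(q(D)) - 3924 = sqrt(2) - 3924 = -3924 + sqrt(2)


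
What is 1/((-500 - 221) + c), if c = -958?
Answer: -1/1679 ≈ -0.00059559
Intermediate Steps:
1/((-500 - 221) + c) = 1/((-500 - 221) - 958) = 1/(-721 - 958) = 1/(-1679) = -1/1679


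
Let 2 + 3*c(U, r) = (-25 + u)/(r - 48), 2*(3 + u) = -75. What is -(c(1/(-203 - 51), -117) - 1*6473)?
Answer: 6408799/990 ≈ 6473.5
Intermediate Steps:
u = -81/2 (u = -3 + (½)*(-75) = -3 - 75/2 = -81/2 ≈ -40.500)
c(U, r) = -⅔ - 131/(6*(-48 + r)) (c(U, r) = -⅔ + ((-25 - 81/2)/(r - 48))/3 = -⅔ + (-131/(2*(-48 + r)))/3 = -⅔ - 131/(6*(-48 + r)))
-(c(1/(-203 - 51), -117) - 1*6473) = -((61 - 4*(-117))/(6*(-48 - 117)) - 1*6473) = -((⅙)*(61 + 468)/(-165) - 6473) = -((⅙)*(-1/165)*529 - 6473) = -(-529/990 - 6473) = -1*(-6408799/990) = 6408799/990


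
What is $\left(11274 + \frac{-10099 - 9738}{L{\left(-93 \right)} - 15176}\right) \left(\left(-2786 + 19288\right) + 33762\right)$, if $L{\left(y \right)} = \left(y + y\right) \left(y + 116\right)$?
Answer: $\frac{5512559263756}{9727} \approx 5.6673 \cdot 10^{8}$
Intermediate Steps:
$L{\left(y \right)} = 2 y \left(116 + y\right)$
$\left(11274 + \frac{-10099 - 9738}{L{\left(-93 \right)} - 15176}\right) \left(\left(-2786 + 19288\right) + 33762\right) = \left(11274 + \frac{-10099 - 9738}{2 \left(-93\right) \left(116 - 93\right) - 15176}\right) \left(\left(-2786 + 19288\right) + 33762\right) = \left(11274 - \frac{19837}{2 \left(-93\right) 23 - 15176}\right) \left(16502 + 33762\right) = \left(11274 - \frac{19837}{-4278 - 15176}\right) 50264 = \left(11274 - \frac{19837}{-19454}\right) 50264 = \left(11274 - - \frac{19837}{19454}\right) 50264 = \left(11274 + \frac{19837}{19454}\right) 50264 = \frac{219344233}{19454} \cdot 50264 = \frac{5512559263756}{9727}$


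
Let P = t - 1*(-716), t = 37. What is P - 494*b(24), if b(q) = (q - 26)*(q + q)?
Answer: 48177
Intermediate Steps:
P = 753 (P = 37 - 1*(-716) = 37 + 716 = 753)
b(q) = 2*q*(-26 + q) (b(q) = (-26 + q)*(2*q) = 2*q*(-26 + q))
P - 494*b(24) = 753 - 988*24*(-26 + 24) = 753 - 988*24*(-2) = 753 - 494*(-96) = 753 + 47424 = 48177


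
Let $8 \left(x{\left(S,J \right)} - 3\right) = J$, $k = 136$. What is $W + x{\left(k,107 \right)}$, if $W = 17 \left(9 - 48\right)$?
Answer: $- \frac{5173}{8} \approx -646.63$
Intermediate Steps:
$x{\left(S,J \right)} = 3 + \frac{J}{8}$
$W = -663$ ($W = 17 \left(-39\right) = -663$)
$W + x{\left(k,107 \right)} = -663 + \left(3 + \frac{1}{8} \cdot 107\right) = -663 + \left(3 + \frac{107}{8}\right) = -663 + \frac{131}{8} = - \frac{5173}{8}$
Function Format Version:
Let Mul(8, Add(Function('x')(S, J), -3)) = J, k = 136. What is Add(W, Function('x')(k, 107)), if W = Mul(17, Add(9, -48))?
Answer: Rational(-5173, 8) ≈ -646.63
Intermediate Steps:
Function('x')(S, J) = Add(3, Mul(Rational(1, 8), J))
W = -663 (W = Mul(17, -39) = -663)
Add(W, Function('x')(k, 107)) = Add(-663, Add(3, Mul(Rational(1, 8), 107))) = Add(-663, Add(3, Rational(107, 8))) = Add(-663, Rational(131, 8)) = Rational(-5173, 8)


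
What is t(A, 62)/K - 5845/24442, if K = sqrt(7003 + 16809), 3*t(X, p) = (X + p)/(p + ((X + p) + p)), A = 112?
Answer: -5845/24442 + 29*sqrt(5953)/1773994 ≈ -0.23788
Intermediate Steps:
t(X, p) = (X + p)/(3*(X + 3*p)) (t(X, p) = ((X + p)/(p + ((X + p) + p)))/3 = ((X + p)/(p + (X + 2*p)))/3 = ((X + p)/(X + 3*p))/3 = (X + p)/(3*(X + 3*p)))
K = 2*sqrt(5953) (K = sqrt(23812) = 2*sqrt(5953) ≈ 154.31)
t(A, 62)/K - 5845/24442 = ((112 + 62)/(3*(112 + 3*62)))/((2*sqrt(5953))) - 5845/24442 = ((1/3)*174/(112 + 186))*(sqrt(5953)/11906) - 5845*1/24442 = ((1/3)*174/298)*(sqrt(5953)/11906) - 5845/24442 = ((1/3)*(1/298)*174)*(sqrt(5953)/11906) - 5845/24442 = 29*(sqrt(5953)/11906)/149 - 5845/24442 = 29*sqrt(5953)/1773994 - 5845/24442 = -5845/24442 + 29*sqrt(5953)/1773994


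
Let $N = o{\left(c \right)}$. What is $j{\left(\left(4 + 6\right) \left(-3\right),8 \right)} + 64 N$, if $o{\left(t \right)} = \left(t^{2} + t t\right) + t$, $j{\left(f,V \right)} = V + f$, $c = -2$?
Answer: $362$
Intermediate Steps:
$o{\left(t \right)} = t + 2 t^{2}$ ($o{\left(t \right)} = \left(t^{2} + t^{2}\right) + t = 2 t^{2} + t = t + 2 t^{2}$)
$N = 6$ ($N = - 2 \left(1 + 2 \left(-2\right)\right) = - 2 \left(1 - 4\right) = \left(-2\right) \left(-3\right) = 6$)
$j{\left(\left(4 + 6\right) \left(-3\right),8 \right)} + 64 N = \left(8 + \left(4 + 6\right) \left(-3\right)\right) + 64 \cdot 6 = \left(8 + 10 \left(-3\right)\right) + 384 = \left(8 - 30\right) + 384 = -22 + 384 = 362$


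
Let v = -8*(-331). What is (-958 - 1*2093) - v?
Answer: -5699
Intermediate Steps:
v = 2648
(-958 - 1*2093) - v = (-958 - 1*2093) - 1*2648 = (-958 - 2093) - 2648 = -3051 - 2648 = -5699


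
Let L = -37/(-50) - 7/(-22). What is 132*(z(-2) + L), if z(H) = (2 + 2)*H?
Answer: -22908/25 ≈ -916.32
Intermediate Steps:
z(H) = 4*H
L = 291/275 (L = -37*(-1/50) - 7*(-1/22) = 37/50 + 7/22 = 291/275 ≈ 1.0582)
132*(z(-2) + L) = 132*(4*(-2) + 291/275) = 132*(-8 + 291/275) = 132*(-1909/275) = -22908/25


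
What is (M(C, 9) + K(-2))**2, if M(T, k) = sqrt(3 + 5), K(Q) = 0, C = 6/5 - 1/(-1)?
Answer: 8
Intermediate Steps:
C = 11/5 (C = 6*(1/5) - 1*(-1) = 6/5 + 1 = 11/5 ≈ 2.2000)
M(T, k) = 2*sqrt(2) (M(T, k) = sqrt(8) = 2*sqrt(2))
(M(C, 9) + K(-2))**2 = (2*sqrt(2) + 0)**2 = (2*sqrt(2))**2 = 8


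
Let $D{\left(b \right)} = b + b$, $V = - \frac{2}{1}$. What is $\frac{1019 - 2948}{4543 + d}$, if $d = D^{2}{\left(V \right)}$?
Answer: $- \frac{1929}{4559} \approx -0.42312$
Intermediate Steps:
$V = -2$ ($V = \left(-2\right) 1 = -2$)
$D{\left(b \right)} = 2 b$
$d = 16$ ($d = \left(2 \left(-2\right)\right)^{2} = \left(-4\right)^{2} = 16$)
$\frac{1019 - 2948}{4543 + d} = \frac{1019 - 2948}{4543 + 16} = - \frac{1929}{4559}$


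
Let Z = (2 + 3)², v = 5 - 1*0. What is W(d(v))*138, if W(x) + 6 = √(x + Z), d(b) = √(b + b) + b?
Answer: -828 + 138*√(30 + √10) ≈ -33.304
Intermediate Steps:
v = 5 (v = 5 + 0 = 5)
d(b) = b + √2*√b (d(b) = √(2*b) + b = √2*√b + b = b + √2*√b)
Z = 25 (Z = 5² = 25)
W(x) = -6 + √(25 + x) (W(x) = -6 + √(x + 25) = -6 + √(25 + x))
W(d(v))*138 = (-6 + √(25 + (5 + √2*√5)))*138 = (-6 + √(25 + (5 + √10)))*138 = (-6 + √(30 + √10))*138 = -828 + 138*√(30 + √10)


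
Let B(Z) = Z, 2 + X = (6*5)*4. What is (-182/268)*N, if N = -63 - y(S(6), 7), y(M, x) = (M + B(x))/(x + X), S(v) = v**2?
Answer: 360269/8375 ≈ 43.017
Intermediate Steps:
X = 118 (X = -2 + (6*5)*4 = -2 + 30*4 = -2 + 120 = 118)
y(M, x) = (M + x)/(118 + x) (y(M, x) = (M + x)/(x + 118) = (M + x)/(118 + x))
N = -7918/125 (N = -63 - (6**2 + 7)/(118 + 7) = -63 - (36 + 7)/125 = -63 - 43/125 = -7918/125 ≈ -63.344)
(-182/268)*N = -182/268*(-7918/125) = -182*1/268*(-7918/125) = -91/134*(-7918/125) = 360269/8375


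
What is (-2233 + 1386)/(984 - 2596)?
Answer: 847/1612 ≈ 0.52543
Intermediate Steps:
(-2233 + 1386)/(984 - 2596) = -847/(-1612) = -847*(-1/1612) = 847/1612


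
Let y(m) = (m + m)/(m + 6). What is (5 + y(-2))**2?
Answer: 16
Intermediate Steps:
y(m) = 2*m/(6 + m) (y(m) = (2*m)/(6 + m) = 2*m/(6 + m))
(5 + y(-2))**2 = (5 + 2*(-2)/(6 - 2))**2 = (5 + 2*(-2)/4)**2 = (5 + 2*(-2)*(1/4))**2 = (5 - 1)**2 = 4**2 = 16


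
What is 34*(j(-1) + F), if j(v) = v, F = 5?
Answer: 136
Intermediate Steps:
34*(j(-1) + F) = 34*(-1 + 5) = 34*4 = 136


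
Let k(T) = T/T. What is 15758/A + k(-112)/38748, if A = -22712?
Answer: -38160517/55002786 ≈ -0.69379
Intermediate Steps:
k(T) = 1
15758/A + k(-112)/38748 = 15758/(-22712) + 1/38748 = 15758*(-1/22712) + 1*(1/38748) = -7879/11356 + 1/38748 = -38160517/55002786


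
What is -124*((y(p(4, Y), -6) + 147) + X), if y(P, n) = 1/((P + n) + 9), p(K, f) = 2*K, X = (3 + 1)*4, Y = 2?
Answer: -222456/11 ≈ -20223.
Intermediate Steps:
X = 16 (X = 4*4 = 16)
y(P, n) = 1/(9 + P + n)
-124*((y(p(4, Y), -6) + 147) + X) = -124*((1/(9 + 2*4 - 6) + 147) + 16) = -124*((1/(9 + 8 - 6) + 147) + 16) = -124*((1/11 + 147) + 16) = -124*(1618/11 + 16) = -124*1794/11 = -222456/11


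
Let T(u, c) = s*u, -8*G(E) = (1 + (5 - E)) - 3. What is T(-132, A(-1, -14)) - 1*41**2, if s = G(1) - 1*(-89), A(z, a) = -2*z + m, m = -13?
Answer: -13396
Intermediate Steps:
A(z, a) = -13 - 2*z (A(z, a) = -2*z - 13 = -13 - 2*z)
G(E) = -3/8 + E/8 (G(E) = -((1 + (5 - E)) - 3)/8 = -((6 - E) - 3)/8 = -(3 - E)/8 = -3/8 + E/8)
s = 355/4 (s = (-3/8 + (1/8)*1) - 1*(-89) = (-3/8 + 1/8) + 89 = -1/4 + 89 = 355/4 ≈ 88.750)
T(u, c) = 355*u/4
T(-132, A(-1, -14)) - 1*41**2 = (355/4)*(-132) - 1*41**2 = -11715 - 1*1681 = -11715 - 1681 = -13396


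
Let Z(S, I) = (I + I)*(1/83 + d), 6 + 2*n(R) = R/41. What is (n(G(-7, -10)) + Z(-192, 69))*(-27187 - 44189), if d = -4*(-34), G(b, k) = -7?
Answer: -4558261398600/3403 ≈ -1.3395e+9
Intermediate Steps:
d = 136
n(R) = -3 + R/82 (n(R) = -3 + (R/41)/2 = -3 + R/82)
Z(S, I) = 22578*I/83 (Z(S, I) = (I + I)*(1/83 + 136) = (2*I)*(1/83 + 136) = (2*I)*(11289/83) = 22578*I/83)
(n(G(-7, -10)) + Z(-192, 69))*(-27187 - 44189) = ((-3 + (1/82)*(-7)) + (22578/83)*69)*(-27187 - 44189) = ((-3 - 7/82) + 1557882/83)*(-71376) = (-253/82 + 1557882/83)*(-71376) = (127725325/6806)*(-71376) = -4558261398600/3403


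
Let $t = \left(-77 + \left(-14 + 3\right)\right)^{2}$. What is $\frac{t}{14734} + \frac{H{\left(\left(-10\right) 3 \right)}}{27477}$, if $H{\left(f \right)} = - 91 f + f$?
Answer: $\frac{14031316}{22491451} \approx 0.62385$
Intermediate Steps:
$H{\left(f \right)} = - 90 f$
$t = 7744$ ($t = \left(-77 - 11\right)^{2} = \left(-88\right)^{2} = 7744$)
$\frac{t}{14734} + \frac{H{\left(\left(-10\right) 3 \right)}}{27477} = \frac{7744}{14734} + \frac{\left(-90\right) \left(\left(-10\right) 3\right)}{27477} = 7744 \cdot \frac{1}{14734} + \left(-90\right) \left(-30\right) \frac{1}{27477} = \frac{3872}{7367} + 2700 \cdot \frac{1}{27477} = \frac{3872}{7367} + \frac{300}{3053} = \frac{14031316}{22491451}$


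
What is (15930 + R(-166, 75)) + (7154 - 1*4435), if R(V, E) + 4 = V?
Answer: 18479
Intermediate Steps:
R(V, E) = -4 + V
(15930 + R(-166, 75)) + (7154 - 1*4435) = (15930 + (-4 - 166)) + (7154 - 1*4435) = (15930 - 170) + (7154 - 4435) = 15760 + 2719 = 18479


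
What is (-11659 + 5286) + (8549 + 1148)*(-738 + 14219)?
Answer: 130718884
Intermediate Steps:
(-11659 + 5286) + (8549 + 1148)*(-738 + 14219) = -6373 + 9697*13481 = -6373 + 130725257 = 130718884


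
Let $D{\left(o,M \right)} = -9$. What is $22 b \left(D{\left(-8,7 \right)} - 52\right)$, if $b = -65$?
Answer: $87230$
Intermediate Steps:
$22 b \left(D{\left(-8,7 \right)} - 52\right) = 22 \left(-65\right) \left(-9 - 52\right) = \left(-1430\right) \left(-61\right) = 87230$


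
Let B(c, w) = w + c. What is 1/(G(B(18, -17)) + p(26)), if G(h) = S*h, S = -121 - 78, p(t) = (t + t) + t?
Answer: -1/121 ≈ -0.0082645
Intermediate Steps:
p(t) = 3*t (p(t) = 2*t + t = 3*t)
S = -199
B(c, w) = c + w
G(h) = -199*h
1/(G(B(18, -17)) + p(26)) = 1/(-199*(18 - 17) + 3*26) = 1/(-199*1 + 78) = 1/(-199 + 78) = 1/(-121) = -1/121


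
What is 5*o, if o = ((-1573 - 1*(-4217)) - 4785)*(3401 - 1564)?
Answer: -19665085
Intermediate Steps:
o = -3933017 (o = ((-1573 + 4217) - 4785)*1837 = (2644 - 4785)*1837 = -2141*1837 = -3933017)
5*o = 5*(-3933017) = -19665085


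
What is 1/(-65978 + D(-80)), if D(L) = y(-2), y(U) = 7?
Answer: -1/65971 ≈ -1.5158e-5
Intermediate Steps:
D(L) = 7
1/(-65978 + D(-80)) = 1/(-65978 + 7) = 1/(-65971) = -1/65971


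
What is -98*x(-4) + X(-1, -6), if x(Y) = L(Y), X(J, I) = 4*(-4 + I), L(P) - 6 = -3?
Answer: -334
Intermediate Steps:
L(P) = 3 (L(P) = 6 - 3 = 3)
X(J, I) = -16 + 4*I
x(Y) = 3
-98*x(-4) + X(-1, -6) = -98*3 + (-16 + 4*(-6)) = -294 + (-16 - 24) = -294 - 40 = -334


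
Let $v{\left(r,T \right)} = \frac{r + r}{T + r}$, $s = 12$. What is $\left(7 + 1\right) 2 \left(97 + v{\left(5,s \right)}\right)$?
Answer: $\frac{26544}{17} \approx 1561.4$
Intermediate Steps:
$v{\left(r,T \right)} = \frac{2 r}{T + r}$
$\left(7 + 1\right) 2 \left(97 + v{\left(5,s \right)}\right) = \left(7 + 1\right) 2 \left(97 + 2 \cdot 5 \frac{1}{12 + 5}\right) = 8 \cdot 2 \left(97 + 2 \cdot 5 \cdot \frac{1}{17}\right) = 16 \left(97 + 2 \cdot 5 \cdot \frac{1}{17}\right) = 16 \left(97 + \frac{10}{17}\right) = 16 \cdot \frac{1659}{17} = \frac{26544}{17}$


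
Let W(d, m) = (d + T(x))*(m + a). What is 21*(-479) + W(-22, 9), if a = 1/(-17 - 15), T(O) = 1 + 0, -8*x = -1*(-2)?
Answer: -327915/32 ≈ -10247.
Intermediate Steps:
x = -¼ (x = -(-1)*(-2)/8 = -⅛*2 = -¼ ≈ -0.25000)
T(O) = 1
a = -1/32 (a = 1/(-32) = -1/32 ≈ -0.031250)
W(d, m) = (1 + d)*(-1/32 + m) (W(d, m) = (d + 1)*(m - 1/32) = (1 + d)*(-1/32 + m))
21*(-479) + W(-22, 9) = 21*(-479) + (-1/32 + 9 - 1/32*(-22) - 22*9) = -10059 + (-1/32 + 9 + 11/16 - 198) = -10059 - 6027/32 = -327915/32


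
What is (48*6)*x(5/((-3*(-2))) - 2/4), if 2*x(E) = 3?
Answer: 432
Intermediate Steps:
x(E) = 3/2 (x(E) = (1/2)*3 = 3/2)
(48*6)*x(5/((-3*(-2))) - 2/4) = (48*6)*(3/2) = 288*(3/2) = 432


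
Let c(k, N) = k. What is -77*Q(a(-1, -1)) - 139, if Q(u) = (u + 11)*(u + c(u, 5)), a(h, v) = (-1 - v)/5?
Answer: -139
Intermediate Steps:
a(h, v) = -1/5 - v/5 (a(h, v) = (-1 - v)*(1/5) = -1/5 - v/5)
Q(u) = 2*u*(11 + u) (Q(u) = (u + 11)*(u + u) = (11 + u)*(2*u) = 2*u*(11 + u))
-77*Q(a(-1, -1)) - 139 = -154*(-1/5 - 1/5*(-1))*(11 + (-1/5 - 1/5*(-1))) - 139 = -154*(-1/5 + 1/5)*(11 + (-1/5 + 1/5)) - 139 = -154*0*(11 + 0) - 139 = -154*0*11 - 139 = -77*0 - 139 = 0 - 139 = -139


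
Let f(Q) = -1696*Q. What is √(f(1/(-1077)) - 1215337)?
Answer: I*√1409702804481/1077 ≈ 1102.4*I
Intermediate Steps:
√(f(1/(-1077)) - 1215337) = √(-1696/(-1077) - 1215337) = √(-1696*(-1/1077) - 1215337) = √(1696/1077 - 1215337) = √(-1308916253/1077) = I*√1409702804481/1077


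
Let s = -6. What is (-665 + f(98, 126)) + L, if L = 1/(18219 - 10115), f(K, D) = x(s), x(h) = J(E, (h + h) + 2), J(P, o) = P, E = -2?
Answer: -5405367/8104 ≈ -667.00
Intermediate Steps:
x(h) = -2
f(K, D) = -2
L = 1/8104 ≈ 0.00012340
(-665 + f(98, 126)) + L = (-665 - 2) + 1/8104 = -667 + 1/8104 = -5405367/8104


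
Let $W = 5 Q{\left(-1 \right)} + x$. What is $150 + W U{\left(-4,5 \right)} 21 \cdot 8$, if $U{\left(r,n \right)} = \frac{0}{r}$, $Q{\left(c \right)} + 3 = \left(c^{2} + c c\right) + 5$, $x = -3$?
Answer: $150$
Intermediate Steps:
$Q{\left(c \right)} = 2 + 2 c^{2}$ ($Q{\left(c \right)} = -3 + \left(\left(c^{2} + c c\right) + 5\right) = -3 + \left(\left(c^{2} + c^{2}\right) + 5\right) = -3 + \left(2 c^{2} + 5\right) = -3 + \left(5 + 2 c^{2}\right) = 2 + 2 c^{2}$)
$U{\left(r,n \right)} = 0$
$W = 17$ ($W = 5 \left(2 + 2 \left(-1\right)^{2}\right) - 3 = 5 \left(2 + 2 \cdot 1\right) - 3 = 5 \left(2 + 2\right) - 3 = 5 \cdot 4 - 3 = 20 - 3 = 17$)
$150 + W U{\left(-4,5 \right)} 21 \cdot 8 = 150 + 17 \cdot 0 \cdot 21 \cdot 8 = 150 + 0 \cdot 168 = 150 + 0 = 150$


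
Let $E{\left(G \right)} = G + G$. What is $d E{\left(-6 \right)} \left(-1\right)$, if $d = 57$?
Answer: $684$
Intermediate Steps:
$E{\left(G \right)} = 2 G$
$d E{\left(-6 \right)} \left(-1\right) = 57 \cdot 2 \left(-6\right) \left(-1\right) = 57 \left(-12\right) \left(-1\right) = \left(-684\right) \left(-1\right) = 684$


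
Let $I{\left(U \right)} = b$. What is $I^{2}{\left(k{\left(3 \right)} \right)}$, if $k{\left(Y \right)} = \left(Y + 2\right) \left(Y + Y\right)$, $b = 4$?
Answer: $16$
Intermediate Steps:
$k{\left(Y \right)} = 2 Y \left(2 + Y\right)$ ($k{\left(Y \right)} = \left(2 + Y\right) 2 Y = 2 Y \left(2 + Y\right)$)
$I{\left(U \right)} = 4$
$I^{2}{\left(k{\left(3 \right)} \right)} = 4^{2} = 16$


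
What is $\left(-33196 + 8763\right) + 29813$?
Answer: $5380$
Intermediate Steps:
$\left(-33196 + 8763\right) + 29813 = -24433 + 29813 = 5380$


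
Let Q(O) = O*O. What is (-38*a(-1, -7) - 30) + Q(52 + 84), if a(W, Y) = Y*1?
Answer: 18732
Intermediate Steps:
a(W, Y) = Y
Q(O) = O²
(-38*a(-1, -7) - 30) + Q(52 + 84) = (-38*(-7) - 30) + (52 + 84)² = (266 - 30) + 136² = 236 + 18496 = 18732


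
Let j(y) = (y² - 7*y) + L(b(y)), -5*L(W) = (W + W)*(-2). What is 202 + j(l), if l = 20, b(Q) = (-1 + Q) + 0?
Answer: 2386/5 ≈ 477.20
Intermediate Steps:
b(Q) = -1 + Q
L(W) = 4*W/5 (L(W) = -(W + W)*(-2)/5 = -2*W*(-2)/5 = -(-4)*W/5 = 4*W/5)
j(y) = -⅘ + y² - 31*y/5 (j(y) = (y² - 7*y) + 4*(-1 + y)/5 = (y² - 7*y) + (-⅘ + 4*y/5) = -⅘ + y² - 31*y/5)
202 + j(l) = 202 + (-⅘ + 20² - 31/5*20) = 202 + (-⅘ + 400 - 124) = 202 + 1376/5 = 2386/5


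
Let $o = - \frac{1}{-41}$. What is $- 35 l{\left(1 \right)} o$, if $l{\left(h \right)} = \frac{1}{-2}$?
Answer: $\frac{35}{82} \approx 0.42683$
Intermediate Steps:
$o = \frac{1}{41}$ ($o = \left(-1\right) \left(- \frac{1}{41}\right) = \frac{1}{41} \approx 0.02439$)
$l{\left(h \right)} = - \frac{1}{2}$
$- 35 l{\left(1 \right)} o = \left(-35\right) \left(- \frac{1}{2}\right) \frac{1}{41} = \frac{35}{2} \cdot \frac{1}{41} = \frac{35}{82}$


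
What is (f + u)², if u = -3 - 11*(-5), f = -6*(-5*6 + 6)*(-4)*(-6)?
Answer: 12306064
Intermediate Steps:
f = 3456 (f = -6*(-30 + 6)*(-4)*(-6) = -(-144)*(-4)*(-6) = -6*96*(-6) = -576*(-6) = 3456)
u = 52 (u = -3 + 55 = 52)
(f + u)² = (3456 + 52)² = 3508² = 12306064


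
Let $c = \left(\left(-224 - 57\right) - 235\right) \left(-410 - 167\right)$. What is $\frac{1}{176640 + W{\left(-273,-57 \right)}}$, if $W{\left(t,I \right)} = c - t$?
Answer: $\frac{1}{474645} \approx 2.1068 \cdot 10^{-6}$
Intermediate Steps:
$c = 297732$ ($c = \left(-281 - 235\right) \left(-577\right) = \left(-516\right) \left(-577\right) = 297732$)
$W{\left(t,I \right)} = 297732 - t$
$\frac{1}{176640 + W{\left(-273,-57 \right)}} = \frac{1}{176640 + \left(297732 - -273\right)} = \frac{1}{176640 + \left(297732 + 273\right)} = \frac{1}{176640 + 298005} = \frac{1}{474645}$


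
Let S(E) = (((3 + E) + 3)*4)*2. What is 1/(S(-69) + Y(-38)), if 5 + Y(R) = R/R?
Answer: -1/508 ≈ -0.0019685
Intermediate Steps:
S(E) = 48 + 8*E (S(E) = ((6 + E)*4)*2 = (24 + 4*E)*2 = 48 + 8*E)
Y(R) = -4 (Y(R) = -5 + R/R = -5 + 1 = -4)
1/(S(-69) + Y(-38)) = 1/((48 + 8*(-69)) - 4) = 1/((48 - 552) - 4) = 1/(-504 - 4) = 1/(-508) = -1/508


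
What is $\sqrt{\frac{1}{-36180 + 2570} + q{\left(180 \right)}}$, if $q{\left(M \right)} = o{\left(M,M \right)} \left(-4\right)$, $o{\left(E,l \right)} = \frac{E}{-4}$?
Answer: $\frac{\sqrt{203333744390}}{33610} \approx 13.416$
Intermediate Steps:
$o{\left(E,l \right)} = - \frac{E}{4}$ ($o{\left(E,l \right)} = E \left(- \frac{1}{4}\right) = - \frac{E}{4}$)
$q{\left(M \right)} = M$ ($q{\left(M \right)} = - \frac{M}{4} \left(-4\right) = M$)
$\sqrt{\frac{1}{-36180 + 2570} + q{\left(180 \right)}} = \sqrt{\frac{1}{-36180 + 2570} + 180} = \sqrt{\frac{1}{-33610} + 180} = \sqrt{- \frac{1}{33610} + 180} = \sqrt{\frac{6049799}{33610}} = \frac{\sqrt{203333744390}}{33610}$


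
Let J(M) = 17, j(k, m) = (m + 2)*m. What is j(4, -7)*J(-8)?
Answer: 595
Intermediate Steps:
j(k, m) = m*(2 + m) (j(k, m) = (2 + m)*m = m*(2 + m))
j(4, -7)*J(-8) = -7*(2 - 7)*17 = -7*(-5)*17 = 35*17 = 595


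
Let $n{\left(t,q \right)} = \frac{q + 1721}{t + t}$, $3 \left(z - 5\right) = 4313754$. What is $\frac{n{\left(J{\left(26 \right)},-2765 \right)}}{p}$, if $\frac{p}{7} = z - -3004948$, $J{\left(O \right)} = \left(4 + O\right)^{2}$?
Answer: $- \frac{29}{1555004850} \approx -1.8649 \cdot 10^{-8}$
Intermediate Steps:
$z = 1437923$ ($z = 5 + \frac{1}{3} \cdot 4313754 = 5 + 1437918 = 1437923$)
$n{\left(t,q \right)} = \frac{1721 + q}{2 t}$
$p = 31100097$ ($p = 7 \left(1437923 - -3004948\right) = 7 \left(1437923 + 3004948\right) = 7 \cdot 4442871 = 31100097$)
$\frac{n{\left(J{\left(26 \right)},-2765 \right)}}{p} = \frac{\frac{1}{2} \frac{1}{\left(4 + 26\right)^{2}} \left(1721 - 2765\right)}{31100097} = \frac{1}{2} \frac{1}{30^{2}} \left(-1044\right) \frac{1}{31100097} = \frac{1}{2} \cdot \frac{1}{900} \left(-1044\right) \frac{1}{31100097} = \left(- \frac{29}{50}\right) \frac{1}{31100097} = - \frac{29}{1555004850}$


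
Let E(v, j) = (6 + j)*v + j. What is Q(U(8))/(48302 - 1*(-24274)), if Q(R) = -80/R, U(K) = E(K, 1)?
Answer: -5/258552 ≈ -1.9338e-5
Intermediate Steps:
E(v, j) = j + v*(6 + j) (E(v, j) = v*(6 + j) + j = j + v*(6 + j))
U(K) = 1 + 7*K (U(K) = 1 + 6*K + 1*K = 1 + 6*K + K = 1 + 7*K)
Q(U(8))/(48302 - 1*(-24274)) = (-80/(1 + 7*8))/(48302 - 1*(-24274)) = (-80/(1 + 56))/(48302 + 24274) = -80/57/72576 = -80*1/57*(1/72576) = -80/57*1/72576 = -5/258552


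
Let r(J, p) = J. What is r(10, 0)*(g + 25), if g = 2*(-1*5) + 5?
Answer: 200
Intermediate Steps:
g = -5 (g = 2*(-5) + 5 = -10 + 5 = -5)
r(10, 0)*(g + 25) = 10*(-5 + 25) = 10*20 = 200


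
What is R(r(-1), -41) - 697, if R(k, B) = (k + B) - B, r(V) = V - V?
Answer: -697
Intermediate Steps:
r(V) = 0
R(k, B) = k (R(k, B) = (B + k) - B = k)
R(r(-1), -41) - 697 = 0 - 697 = -697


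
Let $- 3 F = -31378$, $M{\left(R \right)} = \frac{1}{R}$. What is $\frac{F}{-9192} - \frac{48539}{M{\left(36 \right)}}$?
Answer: $- \frac{24093222041}{13788} \approx -1.7474 \cdot 10^{6}$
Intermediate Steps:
$F = \frac{31378}{3}$ ($F = \left(- \frac{1}{3}\right) \left(-31378\right) = \frac{31378}{3} \approx 10459.0$)
$\frac{F}{-9192} - \frac{48539}{M{\left(36 \right)}} = \frac{31378}{3 \left(-9192\right)} - \frac{48539}{\frac{1}{36}} = \frac{31378}{3} \left(- \frac{1}{9192}\right) - 48539 \frac{1}{\frac{1}{36}} = - \frac{15689}{13788} - 1747404 = - \frac{24093222041}{13788}$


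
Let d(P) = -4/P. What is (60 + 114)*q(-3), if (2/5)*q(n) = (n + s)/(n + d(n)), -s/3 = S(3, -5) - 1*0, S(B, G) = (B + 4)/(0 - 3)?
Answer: -1044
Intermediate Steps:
S(B, G) = -4/3 - B/3 (S(B, G) = (4 + B)/(-3) = (4 + B)*(-⅓) = -4/3 - B/3)
s = 7 (s = -3*((-4/3 - ⅓*3) - 1*0) = -3*((-4/3 - 1) + 0) = -3*(-7/3 + 0) = -3*(-7/3) = 7)
q(n) = 5*(7 + n)/(2*(n - 4/n)) (q(n) = 5*((n + 7)/(n - 4/n))/2 = 5*((7 + n)/(n - 4/n))/2 = 5*(7 + n)/(2*(n - 4/n)))
(60 + 114)*q(-3) = (60 + 114)*((5/2)*(-3)*(7 - 3)/(-4 + (-3)²)) = 174*((5/2)*(-3)*4/(-4 + 9)) = 174*((5/2)*(-3)*4/5) = 174*((5/2)*(-3)*(⅕)*4) = 174*(-6) = -1044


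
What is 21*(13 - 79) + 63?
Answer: -1323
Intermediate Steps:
21*(13 - 79) + 63 = 21*(-66) + 63 = -1386 + 63 = -1323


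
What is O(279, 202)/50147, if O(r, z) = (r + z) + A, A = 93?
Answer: 574/50147 ≈ 0.011446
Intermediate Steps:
O(r, z) = 93 + r + z (O(r, z) = (r + z) + 93 = 93 + r + z)
O(279, 202)/50147 = (93 + 279 + 202)/50147 = 574*(1/50147) = 574/50147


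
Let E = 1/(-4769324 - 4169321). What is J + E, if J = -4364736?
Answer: -39014825622721/8938645 ≈ -4.3647e+6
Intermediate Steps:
E = -1/8938645 (E = 1/(-8938645) = -1/8938645 ≈ -1.1187e-7)
J + E = -4364736 - 1/8938645 = -39014825622721/8938645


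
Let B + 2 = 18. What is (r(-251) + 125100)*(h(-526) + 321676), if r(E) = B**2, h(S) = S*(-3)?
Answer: 40521828424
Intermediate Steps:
B = 16 (B = -2 + 18 = 16)
h(S) = -3*S
r(E) = 256 (r(E) = 16**2 = 256)
(r(-251) + 125100)*(h(-526) + 321676) = (256 + 125100)*(-3*(-526) + 321676) = 125356*(1578 + 321676) = 125356*323254 = 40521828424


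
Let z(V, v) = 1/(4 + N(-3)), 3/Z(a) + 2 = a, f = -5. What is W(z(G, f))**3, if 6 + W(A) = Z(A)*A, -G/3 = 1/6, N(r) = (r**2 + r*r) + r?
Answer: -11390625/50653 ≈ -224.88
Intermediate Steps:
Z(a) = 3/(-2 + a)
N(r) = r + 2*r**2 (N(r) = (r**2 + r**2) + r = 2*r**2 + r = r + 2*r**2)
G = -1/2 (G = -3/6 = -3*1/6 = -1/2 ≈ -0.50000)
z(V, v) = 1/19 (z(V, v) = 1/(4 - 3*(1 + 2*(-3))) = 1/(4 - 3*(1 - 6)) = 1/(4 - 3*(-5)) = 1/(4 + 15) = 1/19)
W(A) = -6 + 3*A/(-2 + A) (W(A) = -6 + (3/(-2 + A))*A = -6 + 3*A/(-2 + A))
W(z(G, f))**3 = (3*(4 - 1*1/19)/(-2 + 1/19))**3 = (3*(4 - 1/19)/(-37/19))**3 = (3*(-19/37)*(75/19))**3 = (-225/37)**3 = -11390625/50653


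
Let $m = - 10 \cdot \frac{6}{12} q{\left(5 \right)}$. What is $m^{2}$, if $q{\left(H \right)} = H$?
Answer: $625$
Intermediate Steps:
$m = -25$ ($m = - 10 \cdot \frac{6}{12} \cdot 5 = - 10 \cdot 6 \cdot \frac{1}{12} \cdot 5 = \left(-10\right) \frac{1}{2} \cdot 5 = \left(-5\right) 5 = -25$)
$m^{2} = \left(-25\right)^{2} = 625$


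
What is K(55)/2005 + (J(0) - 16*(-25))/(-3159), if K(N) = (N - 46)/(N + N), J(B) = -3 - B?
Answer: -87529919/696717450 ≈ -0.12563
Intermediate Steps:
K(N) = (-46 + N)/(2*N) (K(N) = (-46 + N)/((2*N)) = (-46 + N)*(1/(2*N)) = (-46 + N)/(2*N))
K(55)/2005 + (J(0) - 16*(-25))/(-3159) = ((½)*(-46 + 55)/55)/2005 + ((-3 - 1*0) - 16*(-25))/(-3159) = ((½)*(1/55)*9)*(1/2005) + ((-3 + 0) + 400)*(-1/3159) = (9/110)*(1/2005) + (-3 + 400)*(-1/3159) = 9/220550 + 397*(-1/3159) = 9/220550 - 397/3159 = -87529919/696717450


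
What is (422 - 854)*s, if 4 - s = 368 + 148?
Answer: 221184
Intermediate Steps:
s = -512 (s = 4 - (368 + 148) = 4 - 1*516 = 4 - 516 = -512)
(422 - 854)*s = (422 - 854)*(-512) = -432*(-512) = 221184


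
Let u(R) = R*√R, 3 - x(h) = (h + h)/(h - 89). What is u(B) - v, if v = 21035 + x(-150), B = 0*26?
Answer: -5027782/239 ≈ -21037.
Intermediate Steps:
x(h) = 3 - 2*h/(-89 + h) (x(h) = 3 - (h + h)/(h - 89) = 3 - 2*h/(-89 + h))
B = 0
u(R) = R^(3/2)
v = 5027782/239 (v = 21035 + (-267 - 150)/(-89 - 150) = 21035 - 417/(-239) = 21035 - 1/239*(-417) = 21035 + 417/239 = 5027782/239 ≈ 21037.)
u(B) - v = 0^(3/2) - 1*5027782/239 = 0 - 5027782/239 = -5027782/239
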